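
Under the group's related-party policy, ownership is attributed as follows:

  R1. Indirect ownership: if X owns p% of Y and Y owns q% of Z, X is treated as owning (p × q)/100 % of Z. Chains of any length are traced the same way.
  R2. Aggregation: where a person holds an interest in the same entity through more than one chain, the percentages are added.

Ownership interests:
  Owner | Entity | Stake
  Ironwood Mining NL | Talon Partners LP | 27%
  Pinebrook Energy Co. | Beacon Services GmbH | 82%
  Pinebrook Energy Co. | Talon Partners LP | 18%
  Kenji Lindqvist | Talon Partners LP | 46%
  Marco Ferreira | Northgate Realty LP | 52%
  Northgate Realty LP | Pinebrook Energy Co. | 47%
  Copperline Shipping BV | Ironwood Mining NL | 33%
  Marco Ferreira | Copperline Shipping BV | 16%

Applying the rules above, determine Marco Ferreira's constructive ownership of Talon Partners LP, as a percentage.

5.8248%

Chain via Copperline Shipping BV → Ironwood Mining NL (R1): 16% × 33% × 27% = 1.4256% of Talon Partners LP.
Chain via Northgate Realty LP → Pinebrook Energy Co. (R1): 52% × 47% × 18% = 4.3992% of Talon Partners LP.
Aggregating (R2): 1.4256% + 4.3992% = 5.8248%.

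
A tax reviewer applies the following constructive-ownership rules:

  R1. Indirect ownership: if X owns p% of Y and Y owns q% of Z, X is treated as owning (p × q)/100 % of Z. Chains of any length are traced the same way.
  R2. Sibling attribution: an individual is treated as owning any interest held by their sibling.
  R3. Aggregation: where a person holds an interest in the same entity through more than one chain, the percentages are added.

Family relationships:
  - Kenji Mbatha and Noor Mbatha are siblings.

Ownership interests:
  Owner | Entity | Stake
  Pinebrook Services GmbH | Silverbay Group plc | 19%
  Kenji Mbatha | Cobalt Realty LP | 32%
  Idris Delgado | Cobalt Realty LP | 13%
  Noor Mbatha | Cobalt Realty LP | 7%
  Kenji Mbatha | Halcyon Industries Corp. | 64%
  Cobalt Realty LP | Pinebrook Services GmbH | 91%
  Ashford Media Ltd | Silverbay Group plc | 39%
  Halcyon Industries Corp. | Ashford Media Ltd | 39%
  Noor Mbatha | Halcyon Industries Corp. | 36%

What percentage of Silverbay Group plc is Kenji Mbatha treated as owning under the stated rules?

21.9531%

By sibling attribution (R2), Kenji Mbatha is treated as also owning Noor Mbatha's interest in Halcyon Industries Corp, giving 64% + 36% = 100%.
By sibling attribution (R2), Kenji Mbatha is treated as also owning Noor Mbatha's interest in Cobalt Realty LP, giving 32% + 7% = 39%.
Chain via Halcyon Industries Corp. → Ashford Media Ltd (R1): 100% × 39% × 39% = 15.21% of Silverbay Group plc.
Chain via Cobalt Realty LP → Pinebrook Services GmbH (R1): 39% × 91% × 19% = 6.7431% of Silverbay Group plc.
Aggregating (R3): 15.21% + 6.7431% = 21.9531%.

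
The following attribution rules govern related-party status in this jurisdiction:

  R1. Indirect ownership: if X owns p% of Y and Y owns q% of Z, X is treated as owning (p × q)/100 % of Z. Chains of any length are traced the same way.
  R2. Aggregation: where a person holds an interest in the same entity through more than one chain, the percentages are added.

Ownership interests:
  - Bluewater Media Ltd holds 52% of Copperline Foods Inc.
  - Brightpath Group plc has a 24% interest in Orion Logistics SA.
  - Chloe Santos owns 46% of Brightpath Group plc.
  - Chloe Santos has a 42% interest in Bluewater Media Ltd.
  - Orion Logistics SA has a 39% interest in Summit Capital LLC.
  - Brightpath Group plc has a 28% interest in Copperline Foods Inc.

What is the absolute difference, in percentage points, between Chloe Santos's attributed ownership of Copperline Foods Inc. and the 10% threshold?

Chain via Brightpath Group plc (R1): 46% × 28% = 12.88% of Copperline Foods Inc.
Chain via Bluewater Media Ltd (R1): 42% × 52% = 21.84% of Copperline Foods Inc.
Aggregating (R2): 12.88% + 21.84% = 34.72%.
34.72% exceeds the 10% threshold by 24.72 percentage points.

24.72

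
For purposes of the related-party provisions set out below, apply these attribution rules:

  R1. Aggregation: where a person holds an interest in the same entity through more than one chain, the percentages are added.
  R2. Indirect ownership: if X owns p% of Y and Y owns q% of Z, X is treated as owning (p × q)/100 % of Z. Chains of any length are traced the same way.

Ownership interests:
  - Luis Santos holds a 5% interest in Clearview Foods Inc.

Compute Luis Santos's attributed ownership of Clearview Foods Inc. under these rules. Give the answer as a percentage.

5%

Direct interest in Clearview Foods Inc: 5%.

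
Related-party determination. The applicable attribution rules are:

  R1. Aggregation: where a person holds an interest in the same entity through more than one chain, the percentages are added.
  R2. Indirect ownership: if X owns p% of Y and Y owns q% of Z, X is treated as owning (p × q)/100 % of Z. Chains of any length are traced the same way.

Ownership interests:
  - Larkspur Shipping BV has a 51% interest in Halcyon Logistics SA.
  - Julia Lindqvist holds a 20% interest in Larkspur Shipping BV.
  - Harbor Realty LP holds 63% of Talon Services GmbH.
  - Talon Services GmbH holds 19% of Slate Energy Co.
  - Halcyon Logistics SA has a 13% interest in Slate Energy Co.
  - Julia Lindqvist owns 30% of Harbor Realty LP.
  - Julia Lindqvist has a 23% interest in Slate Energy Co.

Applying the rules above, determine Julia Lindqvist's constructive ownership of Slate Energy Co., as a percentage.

27.917%

Chain via Larkspur Shipping BV → Halcyon Logistics SA (R2): 20% × 51% × 13% = 1.326% of Slate Energy Co.
Chain via Harbor Realty LP → Talon Services GmbH (R2): 30% × 63% × 19% = 3.591% of Slate Energy Co.
Direct interest in Slate Energy Co: 23%.
Aggregating (R1): 1.326% + 3.591% + 23% = 27.917%.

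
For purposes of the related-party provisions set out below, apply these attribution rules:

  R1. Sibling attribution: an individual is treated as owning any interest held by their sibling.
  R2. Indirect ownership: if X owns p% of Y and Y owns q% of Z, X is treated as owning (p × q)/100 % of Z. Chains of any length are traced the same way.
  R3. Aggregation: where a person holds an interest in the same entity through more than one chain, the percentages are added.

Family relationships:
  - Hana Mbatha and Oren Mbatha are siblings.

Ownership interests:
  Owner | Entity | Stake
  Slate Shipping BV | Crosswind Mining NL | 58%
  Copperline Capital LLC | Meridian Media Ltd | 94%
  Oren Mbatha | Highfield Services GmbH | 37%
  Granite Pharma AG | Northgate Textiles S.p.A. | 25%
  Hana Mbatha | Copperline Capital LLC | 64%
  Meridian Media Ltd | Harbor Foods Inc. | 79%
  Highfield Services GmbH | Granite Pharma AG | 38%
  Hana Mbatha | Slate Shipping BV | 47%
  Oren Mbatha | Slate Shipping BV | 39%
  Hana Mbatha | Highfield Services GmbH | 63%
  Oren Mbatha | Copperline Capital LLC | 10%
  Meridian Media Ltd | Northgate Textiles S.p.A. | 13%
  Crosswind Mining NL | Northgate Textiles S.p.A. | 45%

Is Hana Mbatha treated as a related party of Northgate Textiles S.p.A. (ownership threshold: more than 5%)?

By sibling attribution (R1), Hana Mbatha is treated as also owning Oren Mbatha's interest in Highfield Services GmbH, giving 63% + 37% = 100%.
By sibling attribution (R1), Hana Mbatha is treated as also owning Oren Mbatha's interest in Copperline Capital LLC, giving 64% + 10% = 74%.
By sibling attribution (R1), Hana Mbatha is treated as also owning Oren Mbatha's interest in Slate Shipping BV, giving 47% + 39% = 86%.
Chain via Highfield Services GmbH → Granite Pharma AG (R2): 100% × 38% × 25% = 9.5% of Northgate Textiles S.p.A.
Chain via Copperline Capital LLC → Meridian Media Ltd (R2): 74% × 94% × 13% = 9.0428% of Northgate Textiles S.p.A.
Chain via Slate Shipping BV → Crosswind Mining NL (R2): 86% × 58% × 45% = 22.446% of Northgate Textiles S.p.A.
Aggregating (R3): 9.5% + 9.0428% + 22.446% = 40.9888%.
40.9888% exceeds the 5% threshold, so Hana is a related party to Northgate Textiles S.p.A.

Yes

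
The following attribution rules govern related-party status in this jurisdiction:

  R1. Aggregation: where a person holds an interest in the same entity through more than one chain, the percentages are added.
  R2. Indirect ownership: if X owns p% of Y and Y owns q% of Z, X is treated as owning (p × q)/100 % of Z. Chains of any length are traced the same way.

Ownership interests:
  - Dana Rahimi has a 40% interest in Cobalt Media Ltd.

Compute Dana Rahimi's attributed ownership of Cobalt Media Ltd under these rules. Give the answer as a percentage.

Direct interest in Cobalt Media Ltd: 40%.

40%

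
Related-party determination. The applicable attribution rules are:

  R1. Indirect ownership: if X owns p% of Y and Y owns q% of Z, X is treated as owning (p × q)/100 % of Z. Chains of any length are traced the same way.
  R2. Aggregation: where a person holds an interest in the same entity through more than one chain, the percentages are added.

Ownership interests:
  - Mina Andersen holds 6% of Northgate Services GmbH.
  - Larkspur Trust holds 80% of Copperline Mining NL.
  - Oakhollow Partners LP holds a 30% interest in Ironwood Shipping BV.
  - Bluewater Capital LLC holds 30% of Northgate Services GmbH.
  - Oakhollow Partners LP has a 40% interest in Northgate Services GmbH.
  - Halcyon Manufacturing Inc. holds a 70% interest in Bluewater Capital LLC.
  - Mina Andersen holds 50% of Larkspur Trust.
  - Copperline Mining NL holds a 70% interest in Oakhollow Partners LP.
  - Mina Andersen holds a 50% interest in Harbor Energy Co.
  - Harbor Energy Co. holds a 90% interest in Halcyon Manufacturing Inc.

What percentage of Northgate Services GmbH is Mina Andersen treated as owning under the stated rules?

Chain via Larkspur Trust → Copperline Mining NL → Oakhollow Partners LP (R1): 50% × 80% × 70% × 40% = 11.2% of Northgate Services GmbH.
Chain via Harbor Energy Co. → Halcyon Manufacturing Inc. → Bluewater Capital LLC (R1): 50% × 90% × 70% × 30% = 9.45% of Northgate Services GmbH.
Direct interest in Northgate Services GmbH: 6%.
Aggregating (R2): 11.2% + 9.45% + 6% = 26.65%.

26.65%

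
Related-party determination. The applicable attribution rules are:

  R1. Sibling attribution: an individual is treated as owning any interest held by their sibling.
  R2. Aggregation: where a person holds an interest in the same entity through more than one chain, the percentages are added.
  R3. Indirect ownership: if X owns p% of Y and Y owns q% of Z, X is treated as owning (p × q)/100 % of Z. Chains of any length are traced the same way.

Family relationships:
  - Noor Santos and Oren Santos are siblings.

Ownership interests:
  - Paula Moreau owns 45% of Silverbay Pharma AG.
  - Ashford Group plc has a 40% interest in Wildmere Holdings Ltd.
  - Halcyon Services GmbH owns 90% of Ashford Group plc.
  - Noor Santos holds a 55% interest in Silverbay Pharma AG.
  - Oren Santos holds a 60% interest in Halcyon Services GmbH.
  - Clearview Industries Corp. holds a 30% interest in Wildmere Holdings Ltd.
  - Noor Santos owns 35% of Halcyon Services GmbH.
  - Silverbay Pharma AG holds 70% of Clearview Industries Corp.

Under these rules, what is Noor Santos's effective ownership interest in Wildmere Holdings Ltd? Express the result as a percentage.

By sibling attribution (R1), Noor Santos is treated as also owning Oren Santos's interest in Halcyon Services GmbH, giving 35% + 60% = 95%.
Chain via Halcyon Services GmbH → Ashford Group plc (R3): 95% × 90% × 40% = 34.2% of Wildmere Holdings Ltd.
Chain via Silverbay Pharma AG → Clearview Industries Corp. (R3): 55% × 70% × 30% = 11.55% of Wildmere Holdings Ltd.
Aggregating (R2): 34.2% + 11.55% = 45.75%.

45.75%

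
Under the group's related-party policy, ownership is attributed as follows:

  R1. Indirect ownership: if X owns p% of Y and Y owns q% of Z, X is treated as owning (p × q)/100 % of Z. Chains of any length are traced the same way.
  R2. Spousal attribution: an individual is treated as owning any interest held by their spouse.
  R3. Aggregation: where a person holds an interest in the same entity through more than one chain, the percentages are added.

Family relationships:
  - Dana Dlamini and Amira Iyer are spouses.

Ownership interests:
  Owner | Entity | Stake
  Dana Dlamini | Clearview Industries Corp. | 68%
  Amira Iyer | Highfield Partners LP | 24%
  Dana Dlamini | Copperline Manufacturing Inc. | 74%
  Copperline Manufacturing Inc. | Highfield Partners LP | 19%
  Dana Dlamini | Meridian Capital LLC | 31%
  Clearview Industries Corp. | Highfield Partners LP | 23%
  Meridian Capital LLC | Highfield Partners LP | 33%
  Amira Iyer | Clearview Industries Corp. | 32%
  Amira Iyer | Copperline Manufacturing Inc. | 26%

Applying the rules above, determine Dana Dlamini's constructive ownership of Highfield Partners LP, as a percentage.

76.23%

By spousal attribution (R2), Dana Dlamini is treated as also owning Amira Iyer's interest in Clearview Industries Corp, giving 68% + 32% = 100%.
By spousal attribution (R2), Dana Dlamini is treated as also owning Amira Iyer's interest in Copperline Manufacturing Inc, giving 74% + 26% = 100%.
By spousal attribution (R2), Dana Dlamini is treated as owning Amira Iyer's 24% interest in Highfield Partners LP.
Chain via Meridian Capital LLC (R1): 31% × 33% = 10.23% of Highfield Partners LP.
Chain via Clearview Industries Corp. (R1): 100% × 23% = 23% of Highfield Partners LP.
Chain via Copperline Manufacturing Inc. (R1): 100% × 19% = 19% of Highfield Partners LP.
Direct interest in Highfield Partners LP: 24%.
Aggregating (R3): 10.23% + 23% + 19% + 24% = 76.23%.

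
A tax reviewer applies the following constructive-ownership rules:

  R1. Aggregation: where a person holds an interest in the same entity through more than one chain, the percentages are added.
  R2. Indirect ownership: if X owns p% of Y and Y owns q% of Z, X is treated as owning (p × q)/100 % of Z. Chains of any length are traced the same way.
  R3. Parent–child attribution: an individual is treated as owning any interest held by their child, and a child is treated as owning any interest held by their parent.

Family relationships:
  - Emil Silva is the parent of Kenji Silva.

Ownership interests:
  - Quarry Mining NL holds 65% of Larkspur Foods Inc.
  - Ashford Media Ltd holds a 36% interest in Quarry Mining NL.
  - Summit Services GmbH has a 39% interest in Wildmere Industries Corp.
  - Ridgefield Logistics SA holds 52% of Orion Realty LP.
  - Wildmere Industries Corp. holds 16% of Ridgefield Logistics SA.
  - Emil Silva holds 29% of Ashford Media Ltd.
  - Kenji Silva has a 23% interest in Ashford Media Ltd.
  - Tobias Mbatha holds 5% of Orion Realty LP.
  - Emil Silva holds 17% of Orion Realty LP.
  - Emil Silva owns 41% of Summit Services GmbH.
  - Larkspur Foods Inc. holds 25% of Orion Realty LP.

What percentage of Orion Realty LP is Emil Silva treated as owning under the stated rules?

21.372368%

By parent–child attribution (R3), Emil Silva is treated as also owning Kenji Silva's interest in Ashford Media Ltd, giving 29% + 23% = 52%.
Chain via Summit Services GmbH → Wildmere Industries Corp. → Ridgefield Logistics SA (R2): 41% × 39% × 16% × 52% = 1.330368% of Orion Realty LP.
Chain via Ashford Media Ltd → Quarry Mining NL → Larkspur Foods Inc. (R2): 52% × 36% × 65% × 25% = 3.042% of Orion Realty LP.
Direct interest in Orion Realty LP: 17%.
Aggregating (R1): 1.330368% + 3.042% + 17% = 21.372368%.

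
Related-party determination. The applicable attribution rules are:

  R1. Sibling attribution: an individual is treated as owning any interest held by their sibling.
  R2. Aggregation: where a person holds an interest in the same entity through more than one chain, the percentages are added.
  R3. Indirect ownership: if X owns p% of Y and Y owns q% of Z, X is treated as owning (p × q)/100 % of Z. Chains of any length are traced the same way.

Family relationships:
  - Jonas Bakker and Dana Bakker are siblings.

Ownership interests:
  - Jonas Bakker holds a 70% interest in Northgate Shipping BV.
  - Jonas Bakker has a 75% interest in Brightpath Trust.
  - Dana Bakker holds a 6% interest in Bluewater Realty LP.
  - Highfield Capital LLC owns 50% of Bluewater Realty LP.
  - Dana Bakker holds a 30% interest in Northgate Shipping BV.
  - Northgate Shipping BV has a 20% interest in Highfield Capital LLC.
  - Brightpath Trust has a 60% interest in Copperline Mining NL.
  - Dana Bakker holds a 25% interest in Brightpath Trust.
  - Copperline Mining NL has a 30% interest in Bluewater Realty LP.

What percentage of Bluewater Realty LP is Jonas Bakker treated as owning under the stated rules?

34%

By sibling attribution (R1), Jonas Bakker is treated as also owning Dana Bakker's interest in Northgate Shipping BV, giving 70% + 30% = 100%.
By sibling attribution (R1), Jonas Bakker is treated as also owning Dana Bakker's interest in Brightpath Trust, giving 75% + 25% = 100%.
By sibling attribution (R1), Jonas Bakker is treated as owning Dana Bakker's 6% interest in Bluewater Realty LP.
Chain via Northgate Shipping BV → Highfield Capital LLC (R3): 100% × 20% × 50% = 10% of Bluewater Realty LP.
Chain via Brightpath Trust → Copperline Mining NL (R3): 100% × 60% × 30% = 18% of Bluewater Realty LP.
Direct interest in Bluewater Realty LP: 6%.
Aggregating (R2): 10% + 18% + 6% = 34%.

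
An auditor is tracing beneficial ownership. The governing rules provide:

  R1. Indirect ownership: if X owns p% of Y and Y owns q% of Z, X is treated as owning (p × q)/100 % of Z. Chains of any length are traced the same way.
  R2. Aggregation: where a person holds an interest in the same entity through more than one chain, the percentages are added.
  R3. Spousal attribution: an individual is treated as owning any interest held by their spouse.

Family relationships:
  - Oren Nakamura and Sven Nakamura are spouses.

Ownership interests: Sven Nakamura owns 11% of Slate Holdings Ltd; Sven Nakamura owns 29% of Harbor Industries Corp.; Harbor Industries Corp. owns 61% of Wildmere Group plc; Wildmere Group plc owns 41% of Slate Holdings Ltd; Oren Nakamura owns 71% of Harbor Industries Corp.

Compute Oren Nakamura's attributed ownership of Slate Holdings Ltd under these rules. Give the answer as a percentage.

36.01%

By spousal attribution (R3), Oren Nakamura is treated as also owning Sven Nakamura's interest in Harbor Industries Corp, giving 71% + 29% = 100%.
By spousal attribution (R3), Oren Nakamura is treated as owning Sven Nakamura's 11% interest in Slate Holdings Ltd.
Chain via Harbor Industries Corp. → Wildmere Group plc (R1): 100% × 61% × 41% = 25.01% of Slate Holdings Ltd.
Direct interest in Slate Holdings Ltd: 11%.
Aggregating (R2): 25.01% + 11% = 36.01%.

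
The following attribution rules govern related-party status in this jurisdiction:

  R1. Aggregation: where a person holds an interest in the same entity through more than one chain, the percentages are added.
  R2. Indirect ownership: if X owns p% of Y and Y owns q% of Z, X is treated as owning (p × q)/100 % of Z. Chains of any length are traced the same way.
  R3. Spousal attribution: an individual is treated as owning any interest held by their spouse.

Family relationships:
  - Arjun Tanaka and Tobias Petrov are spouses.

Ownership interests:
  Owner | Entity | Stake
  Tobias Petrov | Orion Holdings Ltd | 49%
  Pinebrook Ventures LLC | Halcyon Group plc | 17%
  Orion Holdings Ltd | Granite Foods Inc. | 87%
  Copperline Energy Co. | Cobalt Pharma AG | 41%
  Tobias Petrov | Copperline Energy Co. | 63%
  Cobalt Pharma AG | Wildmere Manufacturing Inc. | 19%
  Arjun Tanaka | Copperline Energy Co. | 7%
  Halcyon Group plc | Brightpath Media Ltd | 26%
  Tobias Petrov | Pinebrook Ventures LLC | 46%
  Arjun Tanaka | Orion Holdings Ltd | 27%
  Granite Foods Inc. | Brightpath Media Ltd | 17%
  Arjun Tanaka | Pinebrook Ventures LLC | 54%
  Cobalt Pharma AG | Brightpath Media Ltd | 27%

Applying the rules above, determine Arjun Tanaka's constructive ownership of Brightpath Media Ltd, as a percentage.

By spousal attribution (R3), Arjun Tanaka is treated as also owning Tobias Petrov's interest in Pinebrook Ventures LLC, giving 54% + 46% = 100%.
By spousal attribution (R3), Arjun Tanaka is treated as also owning Tobias Petrov's interest in Copperline Energy Co, giving 7% + 63% = 70%.
By spousal attribution (R3), Arjun Tanaka is treated as also owning Tobias Petrov's interest in Orion Holdings Ltd, giving 27% + 49% = 76%.
Chain via Pinebrook Ventures LLC → Halcyon Group plc (R2): 100% × 17% × 26% = 4.42% of Brightpath Media Ltd.
Chain via Copperline Energy Co. → Cobalt Pharma AG (R2): 70% × 41% × 27% = 7.749% of Brightpath Media Ltd.
Chain via Orion Holdings Ltd → Granite Foods Inc. (R2): 76% × 87% × 17% = 11.2404% of Brightpath Media Ltd.
Aggregating (R1): 4.42% + 7.749% + 11.2404% = 23.4094%.

23.4094%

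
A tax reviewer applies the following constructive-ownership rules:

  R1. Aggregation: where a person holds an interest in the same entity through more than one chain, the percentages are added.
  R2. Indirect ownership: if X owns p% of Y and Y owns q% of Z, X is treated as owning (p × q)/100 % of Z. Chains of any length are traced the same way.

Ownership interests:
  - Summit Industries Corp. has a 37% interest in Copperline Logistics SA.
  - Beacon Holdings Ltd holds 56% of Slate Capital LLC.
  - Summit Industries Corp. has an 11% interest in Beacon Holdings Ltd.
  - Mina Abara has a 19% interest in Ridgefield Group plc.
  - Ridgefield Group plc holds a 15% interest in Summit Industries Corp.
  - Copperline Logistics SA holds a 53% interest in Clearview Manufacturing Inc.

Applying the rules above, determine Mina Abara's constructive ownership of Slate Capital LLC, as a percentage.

Chain via Ridgefield Group plc → Summit Industries Corp. → Beacon Holdings Ltd (R2): 19% × 15% × 11% × 56% = 0.17556% of Slate Capital LLC.

0.17556%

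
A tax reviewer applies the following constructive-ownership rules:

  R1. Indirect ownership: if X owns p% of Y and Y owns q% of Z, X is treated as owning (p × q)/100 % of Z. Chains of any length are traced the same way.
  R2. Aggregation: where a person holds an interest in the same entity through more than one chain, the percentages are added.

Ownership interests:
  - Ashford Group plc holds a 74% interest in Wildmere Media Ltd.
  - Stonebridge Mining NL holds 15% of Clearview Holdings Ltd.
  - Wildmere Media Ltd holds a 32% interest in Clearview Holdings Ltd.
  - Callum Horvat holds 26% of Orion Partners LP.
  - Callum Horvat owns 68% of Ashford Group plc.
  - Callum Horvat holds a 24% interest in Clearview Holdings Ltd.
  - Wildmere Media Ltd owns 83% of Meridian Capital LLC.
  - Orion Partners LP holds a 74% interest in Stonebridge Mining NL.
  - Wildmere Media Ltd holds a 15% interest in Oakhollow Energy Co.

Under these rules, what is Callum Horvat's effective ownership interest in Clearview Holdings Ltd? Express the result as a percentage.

Chain via Ashford Group plc → Wildmere Media Ltd (R1): 68% × 74% × 32% = 16.1024% of Clearview Holdings Ltd.
Chain via Orion Partners LP → Stonebridge Mining NL (R1): 26% × 74% × 15% = 2.886% of Clearview Holdings Ltd.
Direct interest in Clearview Holdings Ltd: 24%.
Aggregating (R2): 16.1024% + 2.886% + 24% = 42.9884%.

42.9884%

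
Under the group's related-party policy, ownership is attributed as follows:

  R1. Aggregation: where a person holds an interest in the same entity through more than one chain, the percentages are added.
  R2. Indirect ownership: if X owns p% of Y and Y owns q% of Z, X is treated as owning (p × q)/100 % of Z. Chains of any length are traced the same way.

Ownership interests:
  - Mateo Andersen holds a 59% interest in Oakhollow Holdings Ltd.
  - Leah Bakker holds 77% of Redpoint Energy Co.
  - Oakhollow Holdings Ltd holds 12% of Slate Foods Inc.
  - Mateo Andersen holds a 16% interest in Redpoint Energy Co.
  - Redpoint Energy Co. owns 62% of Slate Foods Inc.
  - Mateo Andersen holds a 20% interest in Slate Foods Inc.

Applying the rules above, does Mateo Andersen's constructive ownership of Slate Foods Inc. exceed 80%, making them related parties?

Chain via Oakhollow Holdings Ltd (R2): 59% × 12% = 7.08% of Slate Foods Inc.
Chain via Redpoint Energy Co. (R2): 16% × 62% = 9.92% of Slate Foods Inc.
Direct interest in Slate Foods Inc: 20%.
Aggregating (R1): 7.08% + 9.92% + 20% = 37%.
37% does not exceed the 80% threshold, so Mateo is not a related party to Slate Foods Inc.

No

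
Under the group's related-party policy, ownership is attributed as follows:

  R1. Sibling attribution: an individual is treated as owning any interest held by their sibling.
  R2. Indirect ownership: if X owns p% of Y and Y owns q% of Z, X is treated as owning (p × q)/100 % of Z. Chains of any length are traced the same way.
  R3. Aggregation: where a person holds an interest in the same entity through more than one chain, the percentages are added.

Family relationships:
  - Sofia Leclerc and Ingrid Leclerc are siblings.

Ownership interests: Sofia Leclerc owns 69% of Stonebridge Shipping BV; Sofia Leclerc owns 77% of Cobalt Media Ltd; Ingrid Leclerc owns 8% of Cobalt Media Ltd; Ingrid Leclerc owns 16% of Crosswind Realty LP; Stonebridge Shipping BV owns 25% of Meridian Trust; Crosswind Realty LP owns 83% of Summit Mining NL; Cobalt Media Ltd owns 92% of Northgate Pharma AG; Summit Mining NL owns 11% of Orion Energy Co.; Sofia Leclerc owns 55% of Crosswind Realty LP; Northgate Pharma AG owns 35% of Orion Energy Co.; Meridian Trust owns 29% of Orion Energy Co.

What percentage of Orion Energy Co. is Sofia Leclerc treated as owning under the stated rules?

By sibling attribution (R1), Sofia Leclerc is treated as also owning Ingrid Leclerc's interest in Cobalt Media Ltd, giving 77% + 8% = 85%.
By sibling attribution (R1), Sofia Leclerc is treated as also owning Ingrid Leclerc's interest in Crosswind Realty LP, giving 55% + 16% = 71%.
Chain via Cobalt Media Ltd → Northgate Pharma AG (R2): 85% × 92% × 35% = 27.37% of Orion Energy Co.
Chain via Crosswind Realty LP → Summit Mining NL (R2): 71% × 83% × 11% = 6.4823% of Orion Energy Co.
Chain via Stonebridge Shipping BV → Meridian Trust (R2): 69% × 25% × 29% = 5.0025% of Orion Energy Co.
Aggregating (R3): 27.37% + 6.4823% + 5.0025% = 38.8548%.

38.8548%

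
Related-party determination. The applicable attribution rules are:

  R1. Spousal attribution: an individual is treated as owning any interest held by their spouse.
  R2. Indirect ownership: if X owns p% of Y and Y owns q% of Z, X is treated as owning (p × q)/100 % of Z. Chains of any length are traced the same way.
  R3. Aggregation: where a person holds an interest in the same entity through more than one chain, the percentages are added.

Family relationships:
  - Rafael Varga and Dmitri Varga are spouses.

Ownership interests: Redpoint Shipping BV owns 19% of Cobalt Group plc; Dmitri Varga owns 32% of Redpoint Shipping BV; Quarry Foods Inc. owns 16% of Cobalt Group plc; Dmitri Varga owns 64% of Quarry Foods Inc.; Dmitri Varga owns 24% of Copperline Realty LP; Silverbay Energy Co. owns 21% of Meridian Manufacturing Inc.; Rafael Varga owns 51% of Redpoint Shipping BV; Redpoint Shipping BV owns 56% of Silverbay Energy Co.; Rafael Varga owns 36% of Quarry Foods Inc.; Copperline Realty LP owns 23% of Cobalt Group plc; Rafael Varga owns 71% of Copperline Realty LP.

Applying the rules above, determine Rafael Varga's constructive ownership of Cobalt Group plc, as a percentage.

53.62%

By spousal attribution (R1), Rafael Varga is treated as also owning Dmitri Varga's interest in Redpoint Shipping BV, giving 51% + 32% = 83%.
By spousal attribution (R1), Rafael Varga is treated as also owning Dmitri Varga's interest in Quarry Foods Inc, giving 36% + 64% = 100%.
By spousal attribution (R1), Rafael Varga is treated as also owning Dmitri Varga's interest in Copperline Realty LP, giving 71% + 24% = 95%.
Chain via Redpoint Shipping BV (R2): 83% × 19% = 15.77% of Cobalt Group plc.
Chain via Quarry Foods Inc. (R2): 100% × 16% = 16% of Cobalt Group plc.
Chain via Copperline Realty LP (R2): 95% × 23% = 21.85% of Cobalt Group plc.
Aggregating (R3): 15.77% + 16% + 21.85% = 53.62%.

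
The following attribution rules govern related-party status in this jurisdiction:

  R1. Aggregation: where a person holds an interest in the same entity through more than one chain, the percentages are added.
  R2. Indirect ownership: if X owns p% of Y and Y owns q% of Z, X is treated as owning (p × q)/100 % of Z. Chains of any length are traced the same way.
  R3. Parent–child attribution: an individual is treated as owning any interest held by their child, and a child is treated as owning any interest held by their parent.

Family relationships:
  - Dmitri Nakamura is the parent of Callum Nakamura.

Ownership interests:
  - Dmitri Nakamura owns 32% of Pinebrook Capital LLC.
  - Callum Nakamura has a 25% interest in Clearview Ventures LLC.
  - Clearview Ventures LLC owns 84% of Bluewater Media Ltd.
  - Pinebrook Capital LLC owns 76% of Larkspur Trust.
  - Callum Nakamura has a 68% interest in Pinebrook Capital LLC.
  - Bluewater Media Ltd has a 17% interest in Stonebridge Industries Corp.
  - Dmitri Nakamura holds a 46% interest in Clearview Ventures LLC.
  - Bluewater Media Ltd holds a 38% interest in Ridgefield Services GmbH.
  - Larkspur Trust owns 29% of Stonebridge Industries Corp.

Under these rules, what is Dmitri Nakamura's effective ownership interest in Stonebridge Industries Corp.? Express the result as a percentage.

By parent–child attribution (R3), Dmitri Nakamura is treated as also owning Callum Nakamura's interest in Clearview Ventures LLC, giving 46% + 25% = 71%.
By parent–child attribution (R3), Dmitri Nakamura is treated as also owning Callum Nakamura's interest in Pinebrook Capital LLC, giving 32% + 68% = 100%.
Chain via Clearview Ventures LLC → Bluewater Media Ltd (R2): 71% × 84% × 17% = 10.1388% of Stonebridge Industries Corp.
Chain via Pinebrook Capital LLC → Larkspur Trust (R2): 100% × 76% × 29% = 22.04% of Stonebridge Industries Corp.
Aggregating (R1): 10.1388% + 22.04% = 32.1788%.

32.1788%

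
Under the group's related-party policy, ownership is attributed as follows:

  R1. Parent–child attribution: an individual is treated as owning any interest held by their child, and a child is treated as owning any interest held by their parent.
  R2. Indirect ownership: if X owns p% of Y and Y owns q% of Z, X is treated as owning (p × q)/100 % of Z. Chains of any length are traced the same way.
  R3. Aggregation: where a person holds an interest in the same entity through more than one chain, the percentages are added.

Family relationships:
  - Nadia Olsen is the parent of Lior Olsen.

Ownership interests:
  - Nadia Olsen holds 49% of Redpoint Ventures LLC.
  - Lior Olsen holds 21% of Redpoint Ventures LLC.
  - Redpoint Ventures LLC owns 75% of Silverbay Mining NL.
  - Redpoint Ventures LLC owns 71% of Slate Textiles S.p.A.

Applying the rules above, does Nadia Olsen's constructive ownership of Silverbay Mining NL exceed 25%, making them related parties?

By parent–child attribution (R1), Nadia Olsen is treated as also owning Lior Olsen's interest in Redpoint Ventures LLC, giving 49% + 21% = 70%.
Chain via Redpoint Ventures LLC (R2): 70% × 75% = 52.5% of Silverbay Mining NL.
52.5% exceeds the 25% threshold, so Nadia is a related party to Silverbay Mining NL.

Yes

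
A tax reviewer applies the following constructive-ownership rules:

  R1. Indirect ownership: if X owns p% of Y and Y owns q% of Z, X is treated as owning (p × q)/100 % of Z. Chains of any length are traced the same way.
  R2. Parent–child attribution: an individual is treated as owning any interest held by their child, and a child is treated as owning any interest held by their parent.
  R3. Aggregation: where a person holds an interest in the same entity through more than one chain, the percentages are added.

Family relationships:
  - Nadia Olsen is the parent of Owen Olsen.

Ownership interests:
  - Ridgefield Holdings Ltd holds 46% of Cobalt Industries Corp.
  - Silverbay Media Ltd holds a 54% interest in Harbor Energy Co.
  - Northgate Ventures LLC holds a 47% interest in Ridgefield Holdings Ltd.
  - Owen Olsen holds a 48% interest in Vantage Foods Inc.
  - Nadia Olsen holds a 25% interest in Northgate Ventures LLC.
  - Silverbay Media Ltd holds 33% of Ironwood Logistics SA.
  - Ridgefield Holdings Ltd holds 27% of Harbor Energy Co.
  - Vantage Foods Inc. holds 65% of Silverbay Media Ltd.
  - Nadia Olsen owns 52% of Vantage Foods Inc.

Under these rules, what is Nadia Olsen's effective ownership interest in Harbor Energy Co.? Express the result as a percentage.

By parent–child attribution (R2), Nadia Olsen is treated as also owning Owen Olsen's interest in Vantage Foods Inc, giving 52% + 48% = 100%.
Chain via Vantage Foods Inc. → Silverbay Media Ltd (R1): 100% × 65% × 54% = 35.1% of Harbor Energy Co.
Chain via Northgate Ventures LLC → Ridgefield Holdings Ltd (R1): 25% × 47% × 27% = 3.1725% of Harbor Energy Co.
Aggregating (R3): 35.1% + 3.1725% = 38.2725%.

38.2725%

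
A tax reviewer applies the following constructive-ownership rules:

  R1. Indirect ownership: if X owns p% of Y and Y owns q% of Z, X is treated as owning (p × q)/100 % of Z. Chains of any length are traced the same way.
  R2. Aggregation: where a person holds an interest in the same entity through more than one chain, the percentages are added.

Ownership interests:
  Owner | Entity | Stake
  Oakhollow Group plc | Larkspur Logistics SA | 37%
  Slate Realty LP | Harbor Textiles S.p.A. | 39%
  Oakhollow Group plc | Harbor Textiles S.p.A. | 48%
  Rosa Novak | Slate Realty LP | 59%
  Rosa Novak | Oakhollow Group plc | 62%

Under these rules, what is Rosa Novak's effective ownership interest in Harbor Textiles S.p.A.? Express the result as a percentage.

Chain via Oakhollow Group plc (R1): 62% × 48% = 29.76% of Harbor Textiles S.p.A.
Chain via Slate Realty LP (R1): 59% × 39% = 23.01% of Harbor Textiles S.p.A.
Aggregating (R2): 29.76% + 23.01% = 52.77%.

52.77%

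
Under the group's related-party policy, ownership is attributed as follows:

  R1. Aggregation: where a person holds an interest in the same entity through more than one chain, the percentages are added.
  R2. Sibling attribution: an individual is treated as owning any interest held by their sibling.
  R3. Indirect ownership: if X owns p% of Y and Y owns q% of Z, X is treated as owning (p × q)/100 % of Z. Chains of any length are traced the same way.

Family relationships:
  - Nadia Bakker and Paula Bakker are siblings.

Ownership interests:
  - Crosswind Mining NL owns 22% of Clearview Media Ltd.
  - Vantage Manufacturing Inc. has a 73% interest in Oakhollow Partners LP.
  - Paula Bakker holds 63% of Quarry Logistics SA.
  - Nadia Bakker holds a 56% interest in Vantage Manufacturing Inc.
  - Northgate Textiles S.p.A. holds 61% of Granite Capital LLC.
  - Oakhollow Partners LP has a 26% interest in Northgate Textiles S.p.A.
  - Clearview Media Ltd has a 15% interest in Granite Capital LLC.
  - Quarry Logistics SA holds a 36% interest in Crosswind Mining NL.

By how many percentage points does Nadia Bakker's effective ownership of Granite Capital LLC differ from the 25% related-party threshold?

17.767992

By sibling attribution (R2), Nadia Bakker is treated as owning Paula Bakker's 63% interest in Quarry Logistics SA.
Chain via Vantage Manufacturing Inc. → Oakhollow Partners LP → Northgate Textiles S.p.A. (R3): 56% × 73% × 26% × 61% = 6.483568% of Granite Capital LLC.
Chain via Quarry Logistics SA → Crosswind Mining NL → Clearview Media Ltd (R3): 63% × 36% × 22% × 15% = 0.74844% of Granite Capital LLC.
Aggregating (R1): 6.483568% + 0.74844% = 7.232008%.
7.232008% falls short of the 25% threshold by 17.767992 percentage points.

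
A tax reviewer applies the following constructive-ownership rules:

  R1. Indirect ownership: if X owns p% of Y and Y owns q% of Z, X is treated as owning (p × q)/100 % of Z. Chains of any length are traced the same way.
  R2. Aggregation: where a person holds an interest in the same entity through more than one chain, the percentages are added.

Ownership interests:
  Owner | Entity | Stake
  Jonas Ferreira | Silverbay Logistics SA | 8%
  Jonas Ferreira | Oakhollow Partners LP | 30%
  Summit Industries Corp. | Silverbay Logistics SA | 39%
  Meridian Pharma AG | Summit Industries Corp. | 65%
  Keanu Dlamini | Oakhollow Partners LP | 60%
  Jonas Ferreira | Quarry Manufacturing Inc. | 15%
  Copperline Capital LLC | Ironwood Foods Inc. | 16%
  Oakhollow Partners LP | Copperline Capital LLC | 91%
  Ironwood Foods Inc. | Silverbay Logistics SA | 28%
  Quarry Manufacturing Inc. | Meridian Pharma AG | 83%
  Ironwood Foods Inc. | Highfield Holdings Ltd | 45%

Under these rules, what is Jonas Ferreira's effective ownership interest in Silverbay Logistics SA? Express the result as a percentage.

Chain via Oakhollow Partners LP → Copperline Capital LLC → Ironwood Foods Inc. (R1): 30% × 91% × 16% × 28% = 1.22304% of Silverbay Logistics SA.
Chain via Quarry Manufacturing Inc. → Meridian Pharma AG → Summit Industries Corp. (R1): 15% × 83% × 65% × 39% = 3.156075% of Silverbay Logistics SA.
Direct interest in Silverbay Logistics SA: 8%.
Aggregating (R2): 1.22304% + 3.156075% + 8% = 12.379115%.

12.379115%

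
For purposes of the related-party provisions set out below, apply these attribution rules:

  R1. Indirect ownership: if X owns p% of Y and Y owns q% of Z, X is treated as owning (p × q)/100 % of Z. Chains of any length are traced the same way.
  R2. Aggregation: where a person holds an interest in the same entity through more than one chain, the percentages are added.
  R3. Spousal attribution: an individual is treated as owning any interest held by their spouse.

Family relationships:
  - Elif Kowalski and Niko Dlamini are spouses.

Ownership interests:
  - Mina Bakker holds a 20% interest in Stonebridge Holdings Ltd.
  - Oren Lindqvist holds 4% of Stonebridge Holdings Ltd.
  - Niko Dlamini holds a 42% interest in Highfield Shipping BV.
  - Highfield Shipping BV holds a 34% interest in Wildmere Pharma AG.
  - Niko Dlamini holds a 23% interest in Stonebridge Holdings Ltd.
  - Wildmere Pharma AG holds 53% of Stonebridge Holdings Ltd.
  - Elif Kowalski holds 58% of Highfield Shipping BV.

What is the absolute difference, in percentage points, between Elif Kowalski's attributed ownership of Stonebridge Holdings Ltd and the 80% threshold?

By spousal attribution (R3), Elif Kowalski is treated as also owning Niko Dlamini's interest in Highfield Shipping BV, giving 58% + 42% = 100%.
By spousal attribution (R3), Elif Kowalski is treated as owning Niko Dlamini's 23% interest in Stonebridge Holdings Ltd.
Chain via Highfield Shipping BV → Wildmere Pharma AG (R1): 100% × 34% × 53% = 18.02% of Stonebridge Holdings Ltd.
Direct interest in Stonebridge Holdings Ltd: 23%.
Aggregating (R2): 18.02% + 23% = 41.02%.
41.02% falls short of the 80% threshold by 38.98 percentage points.

38.98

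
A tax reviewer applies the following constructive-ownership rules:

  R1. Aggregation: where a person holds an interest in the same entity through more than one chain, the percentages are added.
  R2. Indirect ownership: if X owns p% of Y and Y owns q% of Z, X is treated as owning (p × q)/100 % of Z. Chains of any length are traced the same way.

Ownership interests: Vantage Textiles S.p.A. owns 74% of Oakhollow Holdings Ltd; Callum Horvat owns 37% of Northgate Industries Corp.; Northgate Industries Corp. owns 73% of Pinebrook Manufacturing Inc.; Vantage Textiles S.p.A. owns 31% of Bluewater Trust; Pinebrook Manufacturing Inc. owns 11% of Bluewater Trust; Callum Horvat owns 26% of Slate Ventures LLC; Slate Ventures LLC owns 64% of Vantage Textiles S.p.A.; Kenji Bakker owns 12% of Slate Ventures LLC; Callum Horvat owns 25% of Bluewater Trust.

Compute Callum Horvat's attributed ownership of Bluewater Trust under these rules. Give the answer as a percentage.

33.1295%

Chain via Northgate Industries Corp. → Pinebrook Manufacturing Inc. (R2): 37% × 73% × 11% = 2.9711% of Bluewater Trust.
Chain via Slate Ventures LLC → Vantage Textiles S.p.A. (R2): 26% × 64% × 31% = 5.1584% of Bluewater Trust.
Direct interest in Bluewater Trust: 25%.
Aggregating (R1): 2.9711% + 5.1584% + 25% = 33.1295%.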